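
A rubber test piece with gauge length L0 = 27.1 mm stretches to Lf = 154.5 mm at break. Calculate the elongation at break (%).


Elongation = (Lf - L0) / L0 * 100
= (154.5 - 27.1) / 27.1 * 100
= 127.4 / 27.1 * 100
= 470.1%

470.1%


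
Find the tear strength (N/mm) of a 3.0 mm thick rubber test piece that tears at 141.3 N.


Tear strength = force / thickness
= 141.3 / 3.0
= 47.1 N/mm

47.1 N/mm


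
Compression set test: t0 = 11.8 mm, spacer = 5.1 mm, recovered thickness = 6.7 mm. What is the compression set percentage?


CS = (t0 - recovered) / (t0 - ts) * 100
= (11.8 - 6.7) / (11.8 - 5.1) * 100
= 5.1 / 6.7 * 100
= 76.1%

76.1%


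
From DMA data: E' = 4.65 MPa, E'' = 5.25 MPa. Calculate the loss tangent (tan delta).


tan delta = E'' / E'
= 5.25 / 4.65
= 1.129

tan delta = 1.129


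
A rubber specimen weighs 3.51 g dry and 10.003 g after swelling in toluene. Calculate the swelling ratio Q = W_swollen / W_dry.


Q = W_swollen / W_dry
Q = 10.003 / 3.51
Q = 2.85

Q = 2.85


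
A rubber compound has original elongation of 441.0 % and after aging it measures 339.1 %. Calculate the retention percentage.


Retention = aged / original * 100
= 339.1 / 441.0 * 100
= 76.9%

76.9%


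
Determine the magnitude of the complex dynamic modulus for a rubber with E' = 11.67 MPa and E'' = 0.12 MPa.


|E*| = sqrt(E'^2 + E''^2)
= sqrt(11.67^2 + 0.12^2)
= sqrt(136.1889 + 0.0144)
= 11.671 MPa

11.671 MPa


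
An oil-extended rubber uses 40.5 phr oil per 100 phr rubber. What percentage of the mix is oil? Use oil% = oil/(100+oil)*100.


Oil % = oil / (100 + oil) * 100
= 40.5 / (100 + 40.5) * 100
= 40.5 / 140.5 * 100
= 28.83%

28.83%


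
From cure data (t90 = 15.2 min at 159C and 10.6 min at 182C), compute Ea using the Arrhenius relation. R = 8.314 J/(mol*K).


T1 = 432.15 K, T2 = 455.15 K
1/T1 - 1/T2 = 1.1693e-04
ln(t1/t2) = ln(15.2/10.6) = 0.3604
Ea = 8.314 * 0.3604 / 1.1693e-04 = 25627.4827 J/mol
Ea = 25.63 kJ/mol

25.63 kJ/mol


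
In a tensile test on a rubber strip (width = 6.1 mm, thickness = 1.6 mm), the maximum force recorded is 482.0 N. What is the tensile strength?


Area = width * thickness = 6.1 * 1.6 = 9.76 mm^2
TS = force / area = 482.0 / 9.76 = 49.39 MPa

49.39 MPa


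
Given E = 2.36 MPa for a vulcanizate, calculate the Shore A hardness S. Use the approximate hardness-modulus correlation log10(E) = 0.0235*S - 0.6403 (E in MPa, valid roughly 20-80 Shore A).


log10(E) = 0.0235*S - 0.6403  =>  S = (log10(E) + 0.6403) / 0.0235
log10(2.36) = 0.372912
S = (0.372912 + 0.6403) / 0.0235 = 1.013212 / 0.0235
S = 43.1

Shore A = 43.1


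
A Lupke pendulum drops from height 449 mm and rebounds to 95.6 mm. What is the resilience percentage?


Resilience = h_rebound / h_drop * 100
= 95.6 / 449 * 100
= 21.3%

21.3%


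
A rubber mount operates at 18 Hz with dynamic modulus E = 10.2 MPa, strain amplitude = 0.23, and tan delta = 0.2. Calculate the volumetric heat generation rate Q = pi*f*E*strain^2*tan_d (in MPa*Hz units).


Q = pi * f * E * strain^2 * tan_d
= pi * 18 * 10.2 * 0.23^2 * 0.2
= pi * 18 * 10.2 * 0.0529 * 0.2
= 6.1025

Q = 6.1025


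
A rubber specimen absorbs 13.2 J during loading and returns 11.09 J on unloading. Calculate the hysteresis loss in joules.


Hysteresis loss = loading - unloading
= 13.2 - 11.09
= 2.11 J

2.11 J


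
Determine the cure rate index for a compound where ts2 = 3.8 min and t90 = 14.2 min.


CRI = 100 / (t90 - ts2)
= 100 / (14.2 - 3.8)
= 100 / 10.4
= 9.62 min^-1

9.62 min^-1


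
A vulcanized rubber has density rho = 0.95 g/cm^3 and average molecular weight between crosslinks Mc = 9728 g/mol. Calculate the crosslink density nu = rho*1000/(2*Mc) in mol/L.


nu = rho * 1000 / (2 * Mc)
nu = 0.95 * 1000 / (2 * 9728)
nu = 950.0 / 19456
nu = 0.0488 mol/L

0.0488 mol/L


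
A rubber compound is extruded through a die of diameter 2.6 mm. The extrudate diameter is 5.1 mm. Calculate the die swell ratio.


Die swell ratio = D_extrudate / D_die
= 5.1 / 2.6
= 1.962

Die swell = 1.962


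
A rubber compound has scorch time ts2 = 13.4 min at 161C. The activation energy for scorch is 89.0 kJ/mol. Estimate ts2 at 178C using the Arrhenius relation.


Convert temperatures: T1 = 161 + 273.15 = 434.15 K, T2 = 178 + 273.15 = 451.15 K
ts2_new = 13.4 * exp(89000 / 8.314 * (1/451.15 - 1/434.15))
1/T2 - 1/T1 = -8.6794e-05
ts2_new = 5.29 min

5.29 min


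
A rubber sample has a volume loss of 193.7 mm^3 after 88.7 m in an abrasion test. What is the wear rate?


Rate = volume_loss / distance
= 193.7 / 88.7
= 2.184 mm^3/m

2.184 mm^3/m


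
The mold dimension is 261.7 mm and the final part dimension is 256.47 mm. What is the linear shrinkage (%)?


Shrinkage = (mold - part) / mold * 100
= (261.7 - 256.47) / 261.7 * 100
= 5.23 / 261.7 * 100
= 2.0%

2.0%


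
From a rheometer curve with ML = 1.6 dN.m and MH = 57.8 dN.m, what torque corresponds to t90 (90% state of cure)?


M90 = ML + 0.9 * (MH - ML)
M90 = 1.6 + 0.9 * (57.8 - 1.6)
M90 = 1.6 + 0.9 * 56.2
M90 = 52.18 dN.m

52.18 dN.m


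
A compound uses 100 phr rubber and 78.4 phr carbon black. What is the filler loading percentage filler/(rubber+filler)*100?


Filler % = filler / (rubber + filler) * 100
= 78.4 / (100 + 78.4) * 100
= 78.4 / 178.4 * 100
= 43.95%

43.95%


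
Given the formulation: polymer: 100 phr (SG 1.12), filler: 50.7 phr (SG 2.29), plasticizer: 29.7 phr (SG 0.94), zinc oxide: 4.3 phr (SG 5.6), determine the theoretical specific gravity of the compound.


Sum of weights = 184.7
Volume contributions:
  polymer: 100/1.12 = 89.2857
  filler: 50.7/2.29 = 22.1397
  plasticizer: 29.7/0.94 = 31.5957
  zinc oxide: 4.3/5.6 = 0.7679
Sum of volumes = 143.7891
SG = 184.7 / 143.7891 = 1.285

SG = 1.285


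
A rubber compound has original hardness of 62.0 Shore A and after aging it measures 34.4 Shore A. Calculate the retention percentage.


Retention = aged / original * 100
= 34.4 / 62.0 * 100
= 55.5%

55.5%


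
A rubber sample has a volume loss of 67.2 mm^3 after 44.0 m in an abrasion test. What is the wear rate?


Rate = volume_loss / distance
= 67.2 / 44.0
= 1.527 mm^3/m

1.527 mm^3/m


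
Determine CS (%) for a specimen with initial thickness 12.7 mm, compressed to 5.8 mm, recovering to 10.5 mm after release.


CS = (t0 - recovered) / (t0 - ts) * 100
= (12.7 - 10.5) / (12.7 - 5.8) * 100
= 2.2 / 6.9 * 100
= 31.9%

31.9%


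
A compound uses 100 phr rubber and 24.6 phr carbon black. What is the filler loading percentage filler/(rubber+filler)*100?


Filler % = filler / (rubber + filler) * 100
= 24.6 / (100 + 24.6) * 100
= 24.6 / 124.6 * 100
= 19.74%

19.74%


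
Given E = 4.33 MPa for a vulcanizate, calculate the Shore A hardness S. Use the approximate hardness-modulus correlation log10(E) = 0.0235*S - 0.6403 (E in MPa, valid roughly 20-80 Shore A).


log10(E) = 0.0235*S - 0.6403  =>  S = (log10(E) + 0.6403) / 0.0235
log10(4.33) = 0.636488
S = (0.636488 + 0.6403) / 0.0235 = 1.276788 / 0.0235
S = 54.3

Shore A = 54.3


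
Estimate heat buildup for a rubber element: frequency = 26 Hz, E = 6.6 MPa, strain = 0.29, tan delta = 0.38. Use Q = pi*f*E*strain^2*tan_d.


Q = pi * f * E * strain^2 * tan_d
= pi * 26 * 6.6 * 0.29^2 * 0.38
= pi * 26 * 6.6 * 0.0841 * 0.38
= 17.2285

Q = 17.2285


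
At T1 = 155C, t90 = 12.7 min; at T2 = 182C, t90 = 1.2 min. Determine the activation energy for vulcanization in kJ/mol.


T1 = 428.15 K, T2 = 455.15 K
1/T1 - 1/T2 = 1.3855e-04
ln(t1/t2) = ln(12.7/1.2) = 2.3593
Ea = 8.314 * 2.3593 / 1.3855e-04 = 141571.6579 J/mol
Ea = 141.57 kJ/mol

141.57 kJ/mol


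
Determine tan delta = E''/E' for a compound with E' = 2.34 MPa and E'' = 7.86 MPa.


tan delta = E'' / E'
= 7.86 / 2.34
= 3.359

tan delta = 3.359


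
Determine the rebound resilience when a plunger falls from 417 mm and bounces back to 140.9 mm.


Resilience = h_rebound / h_drop * 100
= 140.9 / 417 * 100
= 33.8%

33.8%


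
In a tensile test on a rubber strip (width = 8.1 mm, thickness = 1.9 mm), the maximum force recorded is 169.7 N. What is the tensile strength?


Area = width * thickness = 8.1 * 1.9 = 15.39 mm^2
TS = force / area = 169.7 / 15.39 = 11.03 MPa

11.03 MPa


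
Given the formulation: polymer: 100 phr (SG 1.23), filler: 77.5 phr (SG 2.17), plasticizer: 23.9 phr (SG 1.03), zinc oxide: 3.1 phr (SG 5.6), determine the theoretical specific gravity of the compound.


Sum of weights = 204.5
Volume contributions:
  polymer: 100/1.23 = 81.3008
  filler: 77.5/2.17 = 35.7143
  plasticizer: 23.9/1.03 = 23.2039
  zinc oxide: 3.1/5.6 = 0.5536
Sum of volumes = 140.7726
SG = 204.5 / 140.7726 = 1.453

SG = 1.453


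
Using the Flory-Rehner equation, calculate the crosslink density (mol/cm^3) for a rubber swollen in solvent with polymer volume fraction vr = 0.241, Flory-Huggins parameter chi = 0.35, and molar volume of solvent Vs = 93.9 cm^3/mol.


ln(1 - vr) = ln(1 - 0.241) = -0.2758
Numerator = -((-0.2758) + 0.241 + 0.35 * 0.241^2) = 0.0144
Denominator = 93.9 * (0.241^(1/3) - 0.241/2) = 47.1198
nu = 0.0144 / 47.1198 = 3.0614e-04 mol/cm^3

3.0614e-04 mol/cm^3


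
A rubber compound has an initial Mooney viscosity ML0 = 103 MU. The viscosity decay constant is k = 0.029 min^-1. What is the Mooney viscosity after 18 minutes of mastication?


ML = ML0 * exp(-k * t)
ML = 103 * exp(-0.029 * 18)
ML = 103 * 0.5933
ML = 61.11 MU

61.11 MU


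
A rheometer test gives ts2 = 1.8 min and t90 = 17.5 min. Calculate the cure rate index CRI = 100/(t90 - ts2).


CRI = 100 / (t90 - ts2)
= 100 / (17.5 - 1.8)
= 100 / 15.7
= 6.37 min^-1

6.37 min^-1


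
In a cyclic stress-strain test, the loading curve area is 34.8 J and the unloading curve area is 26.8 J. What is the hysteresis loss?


Hysteresis loss = loading - unloading
= 34.8 - 26.8
= 8.0 J

8.0 J


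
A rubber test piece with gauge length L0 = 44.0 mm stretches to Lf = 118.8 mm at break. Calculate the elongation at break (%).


Elongation = (Lf - L0) / L0 * 100
= (118.8 - 44.0) / 44.0 * 100
= 74.8 / 44.0 * 100
= 170.0%

170.0%


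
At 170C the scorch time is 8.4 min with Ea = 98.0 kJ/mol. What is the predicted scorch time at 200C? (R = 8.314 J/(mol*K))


Convert temperatures: T1 = 170 + 273.15 = 443.15 K, T2 = 200 + 273.15 = 473.15 K
ts2_new = 8.4 * exp(98000 / 8.314 * (1/473.15 - 1/443.15))
1/T2 - 1/T1 = -1.4308e-04
ts2_new = 1.56 min

1.56 min


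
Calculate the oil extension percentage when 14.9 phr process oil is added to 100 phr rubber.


Oil % = oil / (100 + oil) * 100
= 14.9 / (100 + 14.9) * 100
= 14.9 / 114.9 * 100
= 12.97%

12.97%


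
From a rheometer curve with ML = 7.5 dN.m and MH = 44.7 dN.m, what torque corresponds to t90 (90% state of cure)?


M90 = ML + 0.9 * (MH - ML)
M90 = 7.5 + 0.9 * (44.7 - 7.5)
M90 = 7.5 + 0.9 * 37.2
M90 = 40.98 dN.m

40.98 dN.m


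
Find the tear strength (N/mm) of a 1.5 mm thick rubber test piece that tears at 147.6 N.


Tear strength = force / thickness
= 147.6 / 1.5
= 98.4 N/mm

98.4 N/mm


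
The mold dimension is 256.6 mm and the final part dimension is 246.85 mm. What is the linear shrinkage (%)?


Shrinkage = (mold - part) / mold * 100
= (256.6 - 246.85) / 256.6 * 100
= 9.75 / 256.6 * 100
= 3.8%

3.8%


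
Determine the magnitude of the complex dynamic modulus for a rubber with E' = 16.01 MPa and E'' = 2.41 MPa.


|E*| = sqrt(E'^2 + E''^2)
= sqrt(16.01^2 + 2.41^2)
= sqrt(256.3201 + 5.8081)
= 16.19 MPa

16.19 MPa


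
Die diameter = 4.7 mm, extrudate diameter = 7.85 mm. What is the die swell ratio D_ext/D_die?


Die swell ratio = D_extrudate / D_die
= 7.85 / 4.7
= 1.67

Die swell = 1.67


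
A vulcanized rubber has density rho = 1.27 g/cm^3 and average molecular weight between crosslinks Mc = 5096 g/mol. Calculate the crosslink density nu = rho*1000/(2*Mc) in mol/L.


nu = rho * 1000 / (2 * Mc)
nu = 1.27 * 1000 / (2 * 5096)
nu = 1270.0 / 10192
nu = 0.1246 mol/L

0.1246 mol/L


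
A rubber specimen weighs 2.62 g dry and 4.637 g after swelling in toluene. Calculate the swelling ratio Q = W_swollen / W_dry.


Q = W_swollen / W_dry
Q = 4.637 / 2.62
Q = 1.77

Q = 1.77


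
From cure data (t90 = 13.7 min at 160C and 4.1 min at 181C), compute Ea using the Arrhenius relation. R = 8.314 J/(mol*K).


T1 = 433.15 K, T2 = 454.15 K
1/T1 - 1/T2 = 1.0675e-04
ln(t1/t2) = ln(13.7/4.1) = 1.2064
Ea = 8.314 * 1.2064 / 1.0675e-04 = 93955.6455 J/mol
Ea = 93.96 kJ/mol

93.96 kJ/mol


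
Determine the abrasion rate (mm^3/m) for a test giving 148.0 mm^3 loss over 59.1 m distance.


Rate = volume_loss / distance
= 148.0 / 59.1
= 2.504 mm^3/m

2.504 mm^3/m


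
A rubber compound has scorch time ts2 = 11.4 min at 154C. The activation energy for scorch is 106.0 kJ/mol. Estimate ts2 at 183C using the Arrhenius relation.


Convert temperatures: T1 = 154 + 273.15 = 427.15 K, T2 = 183 + 273.15 = 456.15 K
ts2_new = 11.4 * exp(106000 / 8.314 * (1/456.15 - 1/427.15))
1/T2 - 1/T1 = -1.4884e-04
ts2_new = 1.71 min

1.71 min


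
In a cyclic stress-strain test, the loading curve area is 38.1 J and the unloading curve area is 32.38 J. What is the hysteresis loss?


Hysteresis loss = loading - unloading
= 38.1 - 32.38
= 5.72 J

5.72 J


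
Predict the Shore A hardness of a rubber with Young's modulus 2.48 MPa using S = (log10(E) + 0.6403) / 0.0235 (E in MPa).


log10(E) = 0.0235*S - 0.6403  =>  S = (log10(E) + 0.6403) / 0.0235
log10(2.48) = 0.394452
S = (0.394452 + 0.6403) / 0.0235 = 1.034752 / 0.0235
S = 44.0

Shore A = 44.0


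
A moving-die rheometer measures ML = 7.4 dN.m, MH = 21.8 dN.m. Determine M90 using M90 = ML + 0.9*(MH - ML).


M90 = ML + 0.9 * (MH - ML)
M90 = 7.4 + 0.9 * (21.8 - 7.4)
M90 = 7.4 + 0.9 * 14.4
M90 = 20.36 dN.m

20.36 dN.m


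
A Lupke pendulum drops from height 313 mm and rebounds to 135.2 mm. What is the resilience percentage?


Resilience = h_rebound / h_drop * 100
= 135.2 / 313 * 100
= 43.2%

43.2%


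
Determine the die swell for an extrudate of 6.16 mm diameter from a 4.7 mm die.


Die swell ratio = D_extrudate / D_die
= 6.16 / 4.7
= 1.311

Die swell = 1.311


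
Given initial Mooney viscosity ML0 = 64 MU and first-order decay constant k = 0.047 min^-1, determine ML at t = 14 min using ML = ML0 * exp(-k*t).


ML = ML0 * exp(-k * t)
ML = 64 * exp(-0.047 * 14)
ML = 64 * 0.5179
ML = 33.14 MU

33.14 MU


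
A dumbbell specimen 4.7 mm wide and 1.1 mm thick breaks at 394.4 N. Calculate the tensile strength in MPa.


Area = width * thickness = 4.7 * 1.1 = 5.17 mm^2
TS = force / area = 394.4 / 5.17 = 76.29 MPa

76.29 MPa


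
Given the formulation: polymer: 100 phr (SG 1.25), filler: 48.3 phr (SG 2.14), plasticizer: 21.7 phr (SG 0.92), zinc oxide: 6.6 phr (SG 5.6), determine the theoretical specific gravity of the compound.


Sum of weights = 176.6
Volume contributions:
  polymer: 100/1.25 = 80.0000
  filler: 48.3/2.14 = 22.5701
  plasticizer: 21.7/0.92 = 23.5870
  zinc oxide: 6.6/5.6 = 1.1786
Sum of volumes = 127.3356
SG = 176.6 / 127.3356 = 1.387

SG = 1.387


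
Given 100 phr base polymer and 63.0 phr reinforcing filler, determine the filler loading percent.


Filler % = filler / (rubber + filler) * 100
= 63.0 / (100 + 63.0) * 100
= 63.0 / 163.0 * 100
= 38.65%

38.65%


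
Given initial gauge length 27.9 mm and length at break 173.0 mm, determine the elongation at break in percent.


Elongation = (Lf - L0) / L0 * 100
= (173.0 - 27.9) / 27.9 * 100
= 145.1 / 27.9 * 100
= 520.1%

520.1%


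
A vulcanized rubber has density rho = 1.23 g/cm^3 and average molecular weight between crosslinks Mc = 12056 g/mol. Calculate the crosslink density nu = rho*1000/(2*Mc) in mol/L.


nu = rho * 1000 / (2 * Mc)
nu = 1.23 * 1000 / (2 * 12056)
nu = 1230.0 / 24112
nu = 0.0510 mol/L

0.0510 mol/L


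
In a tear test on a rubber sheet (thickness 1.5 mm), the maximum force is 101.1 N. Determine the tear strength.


Tear strength = force / thickness
= 101.1 / 1.5
= 67.4 N/mm

67.4 N/mm


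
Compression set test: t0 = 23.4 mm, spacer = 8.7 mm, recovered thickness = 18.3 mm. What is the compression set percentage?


CS = (t0 - recovered) / (t0 - ts) * 100
= (23.4 - 18.3) / (23.4 - 8.7) * 100
= 5.1 / 14.7 * 100
= 34.7%

34.7%


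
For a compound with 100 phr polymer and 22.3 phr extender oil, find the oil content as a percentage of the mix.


Oil % = oil / (100 + oil) * 100
= 22.3 / (100 + 22.3) * 100
= 22.3 / 122.3 * 100
= 18.23%

18.23%


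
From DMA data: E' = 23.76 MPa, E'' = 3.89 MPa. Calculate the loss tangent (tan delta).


tan delta = E'' / E'
= 3.89 / 23.76
= 0.1637

tan delta = 0.1637


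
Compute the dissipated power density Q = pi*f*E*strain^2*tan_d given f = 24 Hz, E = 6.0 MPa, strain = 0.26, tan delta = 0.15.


Q = pi * f * E * strain^2 * tan_d
= pi * 24 * 6.0 * 0.26^2 * 0.15
= pi * 24 * 6.0 * 0.0676 * 0.15
= 4.5872

Q = 4.5872


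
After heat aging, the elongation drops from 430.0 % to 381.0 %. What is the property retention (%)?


Retention = aged / original * 100
= 381.0 / 430.0 * 100
= 88.6%

88.6%


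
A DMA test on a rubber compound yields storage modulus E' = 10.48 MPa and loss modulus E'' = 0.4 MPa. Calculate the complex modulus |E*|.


|E*| = sqrt(E'^2 + E''^2)
= sqrt(10.48^2 + 0.4^2)
= sqrt(109.8304 + 0.1600)
= 10.488 MPa

10.488 MPa


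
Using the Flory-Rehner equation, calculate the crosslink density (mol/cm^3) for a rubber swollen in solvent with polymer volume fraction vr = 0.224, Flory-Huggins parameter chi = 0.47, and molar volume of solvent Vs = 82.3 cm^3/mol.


ln(1 - vr) = ln(1 - 0.224) = -0.2536
Numerator = -((-0.2536) + 0.224 + 0.47 * 0.224^2) = 0.0060
Denominator = 82.3 * (0.224^(1/3) - 0.224/2) = 40.7647
nu = 0.0060 / 40.7647 = 1.4768e-04 mol/cm^3

1.4768e-04 mol/cm^3


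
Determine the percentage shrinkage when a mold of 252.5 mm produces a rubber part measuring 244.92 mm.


Shrinkage = (mold - part) / mold * 100
= (252.5 - 244.92) / 252.5 * 100
= 7.58 / 252.5 * 100
= 3.0%

3.0%


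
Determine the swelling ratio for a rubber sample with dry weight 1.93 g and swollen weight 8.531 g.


Q = W_swollen / W_dry
Q = 8.531 / 1.93
Q = 4.42

Q = 4.42


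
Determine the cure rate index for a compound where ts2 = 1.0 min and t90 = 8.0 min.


CRI = 100 / (t90 - ts2)
= 100 / (8.0 - 1.0)
= 100 / 7.0
= 14.29 min^-1

14.29 min^-1


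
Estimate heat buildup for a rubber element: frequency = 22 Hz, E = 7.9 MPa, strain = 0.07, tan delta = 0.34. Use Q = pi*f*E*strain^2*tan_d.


Q = pi * f * E * strain^2 * tan_d
= pi * 22 * 7.9 * 0.07^2 * 0.34
= pi * 22 * 7.9 * 0.0049 * 0.34
= 0.9097

Q = 0.9097


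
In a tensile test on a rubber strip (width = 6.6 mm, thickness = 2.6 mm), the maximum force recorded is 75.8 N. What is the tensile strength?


Area = width * thickness = 6.6 * 2.6 = 17.16 mm^2
TS = force / area = 75.8 / 17.16 = 4.42 MPa

4.42 MPa


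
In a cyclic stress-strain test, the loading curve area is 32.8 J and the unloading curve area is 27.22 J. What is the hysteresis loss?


Hysteresis loss = loading - unloading
= 32.8 - 27.22
= 5.58 J

5.58 J


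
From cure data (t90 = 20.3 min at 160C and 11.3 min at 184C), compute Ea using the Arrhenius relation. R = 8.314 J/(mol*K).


T1 = 433.15 K, T2 = 457.15 K
1/T1 - 1/T2 = 1.2120e-04
ln(t1/t2) = ln(20.3/11.3) = 0.5858
Ea = 8.314 * 0.5858 / 1.2120e-04 = 40184.5077 J/mol
Ea = 40.18 kJ/mol

40.18 kJ/mol


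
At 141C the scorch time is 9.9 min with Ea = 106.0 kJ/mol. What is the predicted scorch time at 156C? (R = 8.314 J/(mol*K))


Convert temperatures: T1 = 141 + 273.15 = 414.15 K, T2 = 156 + 273.15 = 429.15 K
ts2_new = 9.9 * exp(106000 / 8.314 * (1/429.15 - 1/414.15))
1/T2 - 1/T1 = -8.4397e-05
ts2_new = 3.38 min

3.38 min


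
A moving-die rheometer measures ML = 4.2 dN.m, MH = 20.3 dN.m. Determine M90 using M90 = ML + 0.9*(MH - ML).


M90 = ML + 0.9 * (MH - ML)
M90 = 4.2 + 0.9 * (20.3 - 4.2)
M90 = 4.2 + 0.9 * 16.1
M90 = 18.69 dN.m

18.69 dN.m


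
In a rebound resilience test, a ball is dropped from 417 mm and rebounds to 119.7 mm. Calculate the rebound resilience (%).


Resilience = h_rebound / h_drop * 100
= 119.7 / 417 * 100
= 28.7%

28.7%


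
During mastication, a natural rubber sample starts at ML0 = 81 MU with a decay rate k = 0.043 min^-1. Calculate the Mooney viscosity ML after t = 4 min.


ML = ML0 * exp(-k * t)
ML = 81 * exp(-0.043 * 4)
ML = 81 * 0.8420
ML = 68.2 MU

68.2 MU


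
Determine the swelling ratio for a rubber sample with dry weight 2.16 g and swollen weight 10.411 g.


Q = W_swollen / W_dry
Q = 10.411 / 2.16
Q = 4.82

Q = 4.82


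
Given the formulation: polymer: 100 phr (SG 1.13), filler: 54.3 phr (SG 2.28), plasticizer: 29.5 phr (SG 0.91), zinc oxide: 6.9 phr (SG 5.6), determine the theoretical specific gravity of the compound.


Sum of weights = 190.7
Volume contributions:
  polymer: 100/1.13 = 88.4956
  filler: 54.3/2.28 = 23.8158
  plasticizer: 29.5/0.91 = 32.4176
  zinc oxide: 6.9/5.6 = 1.2321
Sum of volumes = 145.9611
SG = 190.7 / 145.9611 = 1.307

SG = 1.307


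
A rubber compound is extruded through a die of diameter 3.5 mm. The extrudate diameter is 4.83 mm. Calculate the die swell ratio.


Die swell ratio = D_extrudate / D_die
= 4.83 / 3.5
= 1.38

Die swell = 1.38


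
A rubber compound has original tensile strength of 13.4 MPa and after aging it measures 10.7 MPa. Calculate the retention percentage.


Retention = aged / original * 100
= 10.7 / 13.4 * 100
= 79.9%

79.9%


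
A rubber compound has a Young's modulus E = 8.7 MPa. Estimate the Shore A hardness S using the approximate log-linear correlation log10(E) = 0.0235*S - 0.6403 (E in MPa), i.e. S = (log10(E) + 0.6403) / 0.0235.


log10(E) = 0.0235*S - 0.6403  =>  S = (log10(E) + 0.6403) / 0.0235
log10(8.7) = 0.939519
S = (0.939519 + 0.6403) / 0.0235 = 1.579819 / 0.0235
S = 67.2

Shore A = 67.2


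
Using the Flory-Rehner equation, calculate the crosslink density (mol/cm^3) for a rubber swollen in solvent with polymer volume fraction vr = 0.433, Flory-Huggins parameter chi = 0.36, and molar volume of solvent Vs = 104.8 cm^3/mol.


ln(1 - vr) = ln(1 - 0.433) = -0.5674
Numerator = -((-0.5674) + 0.433 + 0.36 * 0.433^2) = 0.0669
Denominator = 104.8 * (0.433^(1/3) - 0.433/2) = 56.5957
nu = 0.0669 / 56.5957 = 0.0012 mol/cm^3

0.0012 mol/cm^3


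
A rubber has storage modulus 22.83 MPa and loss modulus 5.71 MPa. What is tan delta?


tan delta = E'' / E'
= 5.71 / 22.83
= 0.2501

tan delta = 0.2501


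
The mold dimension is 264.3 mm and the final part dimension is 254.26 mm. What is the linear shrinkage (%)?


Shrinkage = (mold - part) / mold * 100
= (264.3 - 254.26) / 264.3 * 100
= 10.04 / 264.3 * 100
= 3.8%

3.8%


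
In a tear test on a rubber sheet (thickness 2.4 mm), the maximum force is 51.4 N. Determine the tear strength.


Tear strength = force / thickness
= 51.4 / 2.4
= 21.42 N/mm

21.42 N/mm


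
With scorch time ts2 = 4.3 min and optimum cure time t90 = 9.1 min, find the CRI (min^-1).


CRI = 100 / (t90 - ts2)
= 100 / (9.1 - 4.3)
= 100 / 4.8
= 20.83 min^-1

20.83 min^-1


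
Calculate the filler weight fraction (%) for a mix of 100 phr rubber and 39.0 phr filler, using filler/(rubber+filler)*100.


Filler % = filler / (rubber + filler) * 100
= 39.0 / (100 + 39.0) * 100
= 39.0 / 139.0 * 100
= 28.06%

28.06%


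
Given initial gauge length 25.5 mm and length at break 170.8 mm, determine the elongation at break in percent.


Elongation = (Lf - L0) / L0 * 100
= (170.8 - 25.5) / 25.5 * 100
= 145.3 / 25.5 * 100
= 569.8%

569.8%


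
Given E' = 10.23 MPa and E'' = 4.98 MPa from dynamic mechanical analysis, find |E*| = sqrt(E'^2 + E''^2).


|E*| = sqrt(E'^2 + E''^2)
= sqrt(10.23^2 + 4.98^2)
= sqrt(104.6529 + 24.8004)
= 11.378 MPa

11.378 MPa


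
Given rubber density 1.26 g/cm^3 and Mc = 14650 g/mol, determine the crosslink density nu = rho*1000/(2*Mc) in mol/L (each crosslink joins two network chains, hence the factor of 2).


nu = rho * 1000 / (2 * Mc)
nu = 1.26 * 1000 / (2 * 14650)
nu = 1260.0 / 29300
nu = 0.0430 mol/L

0.0430 mol/L


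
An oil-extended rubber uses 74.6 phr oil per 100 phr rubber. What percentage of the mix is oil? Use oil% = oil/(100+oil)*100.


Oil % = oil / (100 + oil) * 100
= 74.6 / (100 + 74.6) * 100
= 74.6 / 174.6 * 100
= 42.73%

42.73%


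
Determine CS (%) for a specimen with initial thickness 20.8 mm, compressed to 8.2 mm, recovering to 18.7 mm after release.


CS = (t0 - recovered) / (t0 - ts) * 100
= (20.8 - 18.7) / (20.8 - 8.2) * 100
= 2.1 / 12.6 * 100
= 16.7%

16.7%


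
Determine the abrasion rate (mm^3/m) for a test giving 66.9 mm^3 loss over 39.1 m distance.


Rate = volume_loss / distance
= 66.9 / 39.1
= 1.711 mm^3/m

1.711 mm^3/m


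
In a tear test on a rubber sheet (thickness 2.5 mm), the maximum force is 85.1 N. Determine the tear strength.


Tear strength = force / thickness
= 85.1 / 2.5
= 34.04 N/mm

34.04 N/mm


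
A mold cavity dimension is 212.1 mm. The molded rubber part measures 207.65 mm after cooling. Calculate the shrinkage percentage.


Shrinkage = (mold - part) / mold * 100
= (212.1 - 207.65) / 212.1 * 100
= 4.45 / 212.1 * 100
= 2.1%

2.1%


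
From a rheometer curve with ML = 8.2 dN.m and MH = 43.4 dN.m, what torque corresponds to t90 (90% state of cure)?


M90 = ML + 0.9 * (MH - ML)
M90 = 8.2 + 0.9 * (43.4 - 8.2)
M90 = 8.2 + 0.9 * 35.2
M90 = 39.88 dN.m

39.88 dN.m


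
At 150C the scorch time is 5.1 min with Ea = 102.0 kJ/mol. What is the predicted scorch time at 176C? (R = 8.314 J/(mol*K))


Convert temperatures: T1 = 150 + 273.15 = 423.15 K, T2 = 176 + 273.15 = 449.15 K
ts2_new = 5.1 * exp(102000 / 8.314 * (1/449.15 - 1/423.15))
1/T2 - 1/T1 = -1.3680e-04
ts2_new = 0.95 min

0.95 min


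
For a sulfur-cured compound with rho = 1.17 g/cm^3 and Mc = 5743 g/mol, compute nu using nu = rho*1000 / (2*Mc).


nu = rho * 1000 / (2 * Mc)
nu = 1.17 * 1000 / (2 * 5743)
nu = 1170.0 / 11486
nu = 0.1019 mol/L

0.1019 mol/L


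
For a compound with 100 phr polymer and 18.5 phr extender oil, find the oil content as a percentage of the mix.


Oil % = oil / (100 + oil) * 100
= 18.5 / (100 + 18.5) * 100
= 18.5 / 118.5 * 100
= 15.61%

15.61%


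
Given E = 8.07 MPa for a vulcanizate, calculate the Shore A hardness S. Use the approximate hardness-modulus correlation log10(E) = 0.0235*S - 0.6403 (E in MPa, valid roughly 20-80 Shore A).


log10(E) = 0.0235*S - 0.6403  =>  S = (log10(E) + 0.6403) / 0.0235
log10(8.07) = 0.906874
S = (0.906874 + 0.6403) / 0.0235 = 1.547174 / 0.0235
S = 65.8

Shore A = 65.8


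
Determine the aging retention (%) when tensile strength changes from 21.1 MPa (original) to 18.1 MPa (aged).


Retention = aged / original * 100
= 18.1 / 21.1 * 100
= 85.8%

85.8%


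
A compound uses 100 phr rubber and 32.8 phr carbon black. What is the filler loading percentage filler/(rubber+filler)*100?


Filler % = filler / (rubber + filler) * 100
= 32.8 / (100 + 32.8) * 100
= 32.8 / 132.8 * 100
= 24.7%

24.7%


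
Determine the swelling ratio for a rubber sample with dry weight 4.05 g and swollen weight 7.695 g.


Q = W_swollen / W_dry
Q = 7.695 / 4.05
Q = 1.9

Q = 1.9


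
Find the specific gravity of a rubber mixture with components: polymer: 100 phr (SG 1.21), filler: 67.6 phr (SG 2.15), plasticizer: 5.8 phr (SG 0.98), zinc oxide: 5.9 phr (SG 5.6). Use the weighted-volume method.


Sum of weights = 179.3
Volume contributions:
  polymer: 100/1.21 = 82.6446
  filler: 67.6/2.15 = 31.4419
  plasticizer: 5.8/0.98 = 5.9184
  zinc oxide: 5.9/5.6 = 1.0536
Sum of volumes = 121.0584
SG = 179.3 / 121.0584 = 1.481

SG = 1.481


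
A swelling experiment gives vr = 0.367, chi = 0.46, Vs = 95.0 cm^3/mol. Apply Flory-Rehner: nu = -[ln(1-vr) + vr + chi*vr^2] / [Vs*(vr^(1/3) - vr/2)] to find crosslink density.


ln(1 - vr) = ln(1 - 0.367) = -0.4573
Numerator = -((-0.4573) + 0.367 + 0.46 * 0.367^2) = 0.0283
Denominator = 95.0 * (0.367^(1/3) - 0.367/2) = 50.5837
nu = 0.0283 / 50.5837 = 5.6002e-04 mol/cm^3

5.6002e-04 mol/cm^3


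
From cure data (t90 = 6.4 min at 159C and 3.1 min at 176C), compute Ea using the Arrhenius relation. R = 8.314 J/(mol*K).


T1 = 432.15 K, T2 = 449.15 K
1/T1 - 1/T2 = 8.7584e-05
ln(t1/t2) = ln(6.4/3.1) = 0.7249
Ea = 8.314 * 0.7249 / 8.7584e-05 = 68811.7576 J/mol
Ea = 68.81 kJ/mol

68.81 kJ/mol


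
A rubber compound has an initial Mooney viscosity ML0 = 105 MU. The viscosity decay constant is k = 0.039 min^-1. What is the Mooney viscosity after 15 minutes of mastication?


ML = ML0 * exp(-k * t)
ML = 105 * exp(-0.039 * 15)
ML = 105 * 0.5571
ML = 58.5 MU

58.5 MU


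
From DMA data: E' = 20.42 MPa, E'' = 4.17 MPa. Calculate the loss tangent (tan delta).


tan delta = E'' / E'
= 4.17 / 20.42
= 0.2042

tan delta = 0.2042


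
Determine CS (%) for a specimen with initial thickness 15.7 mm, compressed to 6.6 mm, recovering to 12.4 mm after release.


CS = (t0 - recovered) / (t0 - ts) * 100
= (15.7 - 12.4) / (15.7 - 6.6) * 100
= 3.3 / 9.1 * 100
= 36.3%

36.3%


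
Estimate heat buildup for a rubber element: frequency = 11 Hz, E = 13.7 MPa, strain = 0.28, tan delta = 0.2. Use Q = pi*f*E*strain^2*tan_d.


Q = pi * f * E * strain^2 * tan_d
= pi * 11 * 13.7 * 0.28^2 * 0.2
= pi * 11 * 13.7 * 0.0784 * 0.2
= 7.4235

Q = 7.4235


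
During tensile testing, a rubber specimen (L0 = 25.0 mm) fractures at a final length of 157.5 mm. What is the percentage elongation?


Elongation = (Lf - L0) / L0 * 100
= (157.5 - 25.0) / 25.0 * 100
= 132.5 / 25.0 * 100
= 530.0%

530.0%


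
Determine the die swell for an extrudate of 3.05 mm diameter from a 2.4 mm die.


Die swell ratio = D_extrudate / D_die
= 3.05 / 2.4
= 1.271

Die swell = 1.271


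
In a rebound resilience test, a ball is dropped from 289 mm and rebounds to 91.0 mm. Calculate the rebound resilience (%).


Resilience = h_rebound / h_drop * 100
= 91.0 / 289 * 100
= 31.5%

31.5%


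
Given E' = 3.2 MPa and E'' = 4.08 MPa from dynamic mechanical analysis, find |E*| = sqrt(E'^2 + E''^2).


|E*| = sqrt(E'^2 + E''^2)
= sqrt(3.2^2 + 4.08^2)
= sqrt(10.2400 + 16.6464)
= 5.185 MPa

5.185 MPa


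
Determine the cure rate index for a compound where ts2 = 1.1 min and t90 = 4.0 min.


CRI = 100 / (t90 - ts2)
= 100 / (4.0 - 1.1)
= 100 / 2.9
= 34.48 min^-1

34.48 min^-1


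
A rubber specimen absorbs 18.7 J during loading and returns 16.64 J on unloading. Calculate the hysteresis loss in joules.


Hysteresis loss = loading - unloading
= 18.7 - 16.64
= 2.06 J

2.06 J


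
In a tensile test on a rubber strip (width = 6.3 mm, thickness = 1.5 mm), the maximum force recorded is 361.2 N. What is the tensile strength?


Area = width * thickness = 6.3 * 1.5 = 9.45 mm^2
TS = force / area = 361.2 / 9.45 = 38.22 MPa

38.22 MPa


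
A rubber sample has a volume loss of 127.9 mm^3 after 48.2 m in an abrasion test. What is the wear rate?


Rate = volume_loss / distance
= 127.9 / 48.2
= 2.654 mm^3/m

2.654 mm^3/m


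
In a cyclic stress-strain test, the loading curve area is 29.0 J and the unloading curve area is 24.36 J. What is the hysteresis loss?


Hysteresis loss = loading - unloading
= 29.0 - 24.36
= 4.64 J

4.64 J


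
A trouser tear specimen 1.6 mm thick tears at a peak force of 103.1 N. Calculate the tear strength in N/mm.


Tear strength = force / thickness
= 103.1 / 1.6
= 64.44 N/mm

64.44 N/mm


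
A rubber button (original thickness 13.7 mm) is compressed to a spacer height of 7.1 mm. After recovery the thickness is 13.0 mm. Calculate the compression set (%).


CS = (t0 - recovered) / (t0 - ts) * 100
= (13.7 - 13.0) / (13.7 - 7.1) * 100
= 0.7 / 6.6 * 100
= 10.6%

10.6%


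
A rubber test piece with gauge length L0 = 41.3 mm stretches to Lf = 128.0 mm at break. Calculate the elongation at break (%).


Elongation = (Lf - L0) / L0 * 100
= (128.0 - 41.3) / 41.3 * 100
= 86.7 / 41.3 * 100
= 209.9%

209.9%


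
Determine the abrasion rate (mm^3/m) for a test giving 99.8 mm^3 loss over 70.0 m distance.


Rate = volume_loss / distance
= 99.8 / 70.0
= 1.426 mm^3/m

1.426 mm^3/m


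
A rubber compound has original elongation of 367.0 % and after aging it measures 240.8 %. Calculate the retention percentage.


Retention = aged / original * 100
= 240.8 / 367.0 * 100
= 65.6%

65.6%


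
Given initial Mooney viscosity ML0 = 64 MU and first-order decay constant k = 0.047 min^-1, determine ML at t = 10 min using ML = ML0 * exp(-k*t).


ML = ML0 * exp(-k * t)
ML = 64 * exp(-0.047 * 10)
ML = 64 * 0.6250
ML = 40.0 MU

40.0 MU


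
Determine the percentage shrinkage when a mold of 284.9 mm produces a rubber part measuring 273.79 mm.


Shrinkage = (mold - part) / mold * 100
= (284.9 - 273.79) / 284.9 * 100
= 11.11 / 284.9 * 100
= 3.9%

3.9%


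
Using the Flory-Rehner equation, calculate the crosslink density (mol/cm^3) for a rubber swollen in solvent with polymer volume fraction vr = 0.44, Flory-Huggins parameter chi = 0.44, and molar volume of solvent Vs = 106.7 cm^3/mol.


ln(1 - vr) = ln(1 - 0.44) = -0.5798
Numerator = -((-0.5798) + 0.44 + 0.44 * 0.44^2) = 0.0546
Denominator = 106.7 * (0.44^(1/3) - 0.44/2) = 57.6810
nu = 0.0546 / 57.6810 = 9.4718e-04 mol/cm^3

9.4718e-04 mol/cm^3


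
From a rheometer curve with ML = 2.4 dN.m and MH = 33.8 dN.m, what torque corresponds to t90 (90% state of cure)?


M90 = ML + 0.9 * (MH - ML)
M90 = 2.4 + 0.9 * (33.8 - 2.4)
M90 = 2.4 + 0.9 * 31.4
M90 = 30.66 dN.m

30.66 dN.m


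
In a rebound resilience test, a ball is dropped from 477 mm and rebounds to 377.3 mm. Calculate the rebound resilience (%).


Resilience = h_rebound / h_drop * 100
= 377.3 / 477 * 100
= 79.1%

79.1%


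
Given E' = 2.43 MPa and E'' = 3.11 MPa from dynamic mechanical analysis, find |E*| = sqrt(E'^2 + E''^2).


|E*| = sqrt(E'^2 + E''^2)
= sqrt(2.43^2 + 3.11^2)
= sqrt(5.9049 + 9.6721)
= 3.947 MPa

3.947 MPa


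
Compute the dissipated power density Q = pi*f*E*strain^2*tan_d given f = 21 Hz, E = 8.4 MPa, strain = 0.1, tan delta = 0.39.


Q = pi * f * E * strain^2 * tan_d
= pi * 21 * 8.4 * 0.1^2 * 0.39
= pi * 21 * 8.4 * 0.0100 * 0.39
= 2.1613

Q = 2.1613


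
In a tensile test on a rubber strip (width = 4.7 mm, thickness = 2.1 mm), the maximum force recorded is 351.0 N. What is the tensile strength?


Area = width * thickness = 4.7 * 2.1 = 9.87 mm^2
TS = force / area = 351.0 / 9.87 = 35.56 MPa

35.56 MPa


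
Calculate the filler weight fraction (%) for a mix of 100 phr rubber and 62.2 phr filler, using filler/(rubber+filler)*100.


Filler % = filler / (rubber + filler) * 100
= 62.2 / (100 + 62.2) * 100
= 62.2 / 162.2 * 100
= 38.35%

38.35%


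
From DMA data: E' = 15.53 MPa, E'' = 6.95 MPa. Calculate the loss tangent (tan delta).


tan delta = E'' / E'
= 6.95 / 15.53
= 0.4475

tan delta = 0.4475


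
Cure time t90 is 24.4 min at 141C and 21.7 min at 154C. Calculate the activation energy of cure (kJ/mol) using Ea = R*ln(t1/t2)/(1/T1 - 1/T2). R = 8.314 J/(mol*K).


T1 = 414.15 K, T2 = 427.15 K
1/T1 - 1/T2 = 7.3486e-05
ln(t1/t2) = ln(24.4/21.7) = 0.1173
Ea = 8.314 * 0.1173 / 7.3486e-05 = 13267.6772 J/mol
Ea = 13.27 kJ/mol

13.27 kJ/mol


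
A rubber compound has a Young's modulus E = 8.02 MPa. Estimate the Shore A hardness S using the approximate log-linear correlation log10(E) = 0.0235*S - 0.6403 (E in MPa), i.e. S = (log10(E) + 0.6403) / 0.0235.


log10(E) = 0.0235*S - 0.6403  =>  S = (log10(E) + 0.6403) / 0.0235
log10(8.02) = 0.904174
S = (0.904174 + 0.6403) / 0.0235 = 1.544474 / 0.0235
S = 65.7

Shore A = 65.7


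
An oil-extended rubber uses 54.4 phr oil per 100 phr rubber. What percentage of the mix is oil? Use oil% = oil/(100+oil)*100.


Oil % = oil / (100 + oil) * 100
= 54.4 / (100 + 54.4) * 100
= 54.4 / 154.4 * 100
= 35.23%

35.23%


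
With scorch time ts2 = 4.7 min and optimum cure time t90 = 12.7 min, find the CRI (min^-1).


CRI = 100 / (t90 - ts2)
= 100 / (12.7 - 4.7)
= 100 / 8.0
= 12.5 min^-1

12.5 min^-1


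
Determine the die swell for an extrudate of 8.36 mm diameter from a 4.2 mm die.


Die swell ratio = D_extrudate / D_die
= 8.36 / 4.2
= 1.99

Die swell = 1.99


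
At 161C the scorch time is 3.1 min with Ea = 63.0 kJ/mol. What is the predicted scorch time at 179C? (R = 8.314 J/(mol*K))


Convert temperatures: T1 = 161 + 273.15 = 434.15 K, T2 = 179 + 273.15 = 452.15 K
ts2_new = 3.1 * exp(63000 / 8.314 * (1/452.15 - 1/434.15))
1/T2 - 1/T1 = -9.1696e-05
ts2_new = 1.55 min

1.55 min


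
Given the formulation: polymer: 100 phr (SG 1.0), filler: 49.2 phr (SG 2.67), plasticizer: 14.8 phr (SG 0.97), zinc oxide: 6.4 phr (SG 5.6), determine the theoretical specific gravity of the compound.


Sum of weights = 170.4
Volume contributions:
  polymer: 100/1.0 = 100.0000
  filler: 49.2/2.67 = 18.4270
  plasticizer: 14.8/0.97 = 15.2577
  zinc oxide: 6.4/5.6 = 1.1429
Sum of volumes = 134.8276
SG = 170.4 / 134.8276 = 1.264

SG = 1.264


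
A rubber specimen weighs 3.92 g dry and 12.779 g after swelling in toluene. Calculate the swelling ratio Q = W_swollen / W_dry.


Q = W_swollen / W_dry
Q = 12.779 / 3.92
Q = 3.26

Q = 3.26


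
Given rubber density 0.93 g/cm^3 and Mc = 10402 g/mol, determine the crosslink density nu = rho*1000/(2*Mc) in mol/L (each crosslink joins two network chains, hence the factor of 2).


nu = rho * 1000 / (2 * Mc)
nu = 0.93 * 1000 / (2 * 10402)
nu = 930.0 / 20804
nu = 0.0447 mol/L

0.0447 mol/L


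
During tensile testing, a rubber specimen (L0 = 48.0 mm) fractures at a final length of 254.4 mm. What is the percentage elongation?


Elongation = (Lf - L0) / L0 * 100
= (254.4 - 48.0) / 48.0 * 100
= 206.4 / 48.0 * 100
= 430.0%

430.0%


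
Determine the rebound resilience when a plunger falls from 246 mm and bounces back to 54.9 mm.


Resilience = h_rebound / h_drop * 100
= 54.9 / 246 * 100
= 22.3%

22.3%


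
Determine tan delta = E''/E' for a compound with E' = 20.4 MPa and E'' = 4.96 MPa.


tan delta = E'' / E'
= 4.96 / 20.4
= 0.2431

tan delta = 0.2431


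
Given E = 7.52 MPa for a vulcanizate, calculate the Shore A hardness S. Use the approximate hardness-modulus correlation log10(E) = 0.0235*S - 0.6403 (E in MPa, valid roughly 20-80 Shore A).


log10(E) = 0.0235*S - 0.6403  =>  S = (log10(E) + 0.6403) / 0.0235
log10(7.52) = 0.876218
S = (0.876218 + 0.6403) / 0.0235 = 1.516518 / 0.0235
S = 64.5

Shore A = 64.5


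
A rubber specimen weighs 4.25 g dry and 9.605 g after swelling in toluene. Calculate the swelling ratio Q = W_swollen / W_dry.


Q = W_swollen / W_dry
Q = 9.605 / 4.25
Q = 2.26

Q = 2.26


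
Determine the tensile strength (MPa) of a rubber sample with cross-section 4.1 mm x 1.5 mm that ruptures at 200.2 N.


Area = width * thickness = 4.1 * 1.5 = 6.15 mm^2
TS = force / area = 200.2 / 6.15 = 32.55 MPa

32.55 MPa


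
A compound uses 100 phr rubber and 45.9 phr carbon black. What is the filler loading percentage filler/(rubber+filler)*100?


Filler % = filler / (rubber + filler) * 100
= 45.9 / (100 + 45.9) * 100
= 45.9 / 145.9 * 100
= 31.46%

31.46%


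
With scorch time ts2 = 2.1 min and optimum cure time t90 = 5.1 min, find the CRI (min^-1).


CRI = 100 / (t90 - ts2)
= 100 / (5.1 - 2.1)
= 100 / 3.0
= 33.33 min^-1

33.33 min^-1


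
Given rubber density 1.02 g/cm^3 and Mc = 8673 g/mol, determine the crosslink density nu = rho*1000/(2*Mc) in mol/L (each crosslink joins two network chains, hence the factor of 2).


nu = rho * 1000 / (2 * Mc)
nu = 1.02 * 1000 / (2 * 8673)
nu = 1020.0 / 17346
nu = 0.0588 mol/L

0.0588 mol/L


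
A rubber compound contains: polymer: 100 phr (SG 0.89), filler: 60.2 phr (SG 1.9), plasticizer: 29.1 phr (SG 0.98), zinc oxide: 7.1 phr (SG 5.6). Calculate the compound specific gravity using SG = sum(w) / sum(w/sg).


Sum of weights = 196.4
Volume contributions:
  polymer: 100/0.89 = 112.3596
  filler: 60.2/1.9 = 31.6842
  plasticizer: 29.1/0.98 = 29.6939
  zinc oxide: 7.1/5.6 = 1.2679
Sum of volumes = 175.0055
SG = 196.4 / 175.0055 = 1.122

SG = 1.122
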